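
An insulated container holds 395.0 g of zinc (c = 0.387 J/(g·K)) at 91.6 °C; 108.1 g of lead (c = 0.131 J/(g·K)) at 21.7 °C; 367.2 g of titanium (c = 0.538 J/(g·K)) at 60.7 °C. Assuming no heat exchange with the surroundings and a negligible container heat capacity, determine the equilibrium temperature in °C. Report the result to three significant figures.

Σ mᵢcᵢ(T − Tᵢ) = 0  ⇒  T = Σ mᵢcᵢTᵢ / Σ mᵢcᵢ
Σ mᵢcᵢ = 395.0×0.387 + 108.1×0.131 + 367.2×0.538 = 364.5797
Σ mᵢcᵢTᵢ = 152.865×91.6 + 14.1611×21.7 + 197.5536×60.7 = 26301
T = 26301 / 364.5797 = 72.14 °C

T_f = 72.1 °C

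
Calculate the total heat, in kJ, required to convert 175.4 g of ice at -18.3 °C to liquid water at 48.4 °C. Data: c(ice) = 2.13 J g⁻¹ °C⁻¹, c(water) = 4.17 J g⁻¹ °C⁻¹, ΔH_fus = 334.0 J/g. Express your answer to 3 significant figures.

q = 101 kJ

q1 (heat ice -18.3→0.0 °C): 175.4 × 2.13 × 18.3 = 6837 J
q2 (melt at 0 °C): 175.4 × 334.0 = 58584 J
q3 (heat water 0.0→48.4 °C): 175.4 × 4.17 × 48.4 = 35401 J
Total: 6837 + 58584 + 35401 = 100822 J = 101 kJ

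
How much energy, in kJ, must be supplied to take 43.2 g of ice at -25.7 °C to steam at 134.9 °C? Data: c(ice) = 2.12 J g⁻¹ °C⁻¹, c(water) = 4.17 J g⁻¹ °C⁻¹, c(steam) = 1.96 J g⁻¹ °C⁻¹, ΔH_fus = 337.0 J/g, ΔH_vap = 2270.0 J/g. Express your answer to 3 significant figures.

q = 136 kJ

q1 (heat ice -25.7→0.0 °C): 43.2 × 2.12 × 25.7 = 2354 J
q2 (melt at 0 °C): 43.2 × 337.0 = 14558 J
q3 (heat water 0.0→100.0 °C): 43.2 × 4.17 × 100.0 = 18014 J
q4 (vaporize at 100 °C): 43.2 × 2270.0 = 98064 J
q5 (heat steam 100.0→134.9 °C): 43.2 × 1.96 × 34.9 = 2955 J
Total: 2354 + 14558 + 18014 + 98064 + 2955 = 135945 J = 136 kJ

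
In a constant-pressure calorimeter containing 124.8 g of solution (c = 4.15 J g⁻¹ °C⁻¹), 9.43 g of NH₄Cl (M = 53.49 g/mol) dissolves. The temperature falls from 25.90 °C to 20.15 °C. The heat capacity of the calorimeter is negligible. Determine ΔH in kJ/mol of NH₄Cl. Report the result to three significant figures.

|ΔT| = |20.15 − 25.90| = 5.75 °C
|q_surr| = (124.8 × 4.15) × 5.75 = 517.92 × 5.75 = 2978 J
n(NH₄Cl) = 9.43 / 53.49 = 0.1763 mol
Temperature fell, so q_rxn = +|q_surr| = 2.978 kJ
ΔH = q_rxn / n = 16.89 kJ/mol

ΔH = 16.9 kJ/mol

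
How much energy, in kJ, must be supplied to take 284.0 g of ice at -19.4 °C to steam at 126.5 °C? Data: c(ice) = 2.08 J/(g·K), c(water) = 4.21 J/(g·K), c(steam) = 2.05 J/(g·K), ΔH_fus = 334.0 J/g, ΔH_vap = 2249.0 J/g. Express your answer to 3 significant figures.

q1 (heat ice -19.4→0.0 °C): 284.0 × 2.08 × 19.4 = 11460 J
q2 (melt at 0 °C): 284.0 × 334.0 = 94856 J
q3 (heat water 0.0→100.0 °C): 284.0 × 4.21 × 100.0 = 119564 J
q4 (vaporize at 100 °C): 284.0 × 2249.0 = 638716 J
q5 (heat steam 100.0→126.5 °C): 284.0 × 2.05 × 26.5 = 15428 J
Total: 11460 + 94856 + 119564 + 638716 + 15428 = 880024 J = 880 kJ

q = 880 kJ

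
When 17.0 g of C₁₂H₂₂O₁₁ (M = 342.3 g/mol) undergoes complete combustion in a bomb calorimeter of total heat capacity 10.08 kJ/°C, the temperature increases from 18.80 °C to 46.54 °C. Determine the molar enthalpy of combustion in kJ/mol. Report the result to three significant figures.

ΔT = 46.54 − 18.80 = 27.74 °C
q_cal = C_cal × ΔT = 10.08 × 27.74 = 279.6192 kJ
n = 17.0 / 342.3 = 0.04966 mol
q_rxn = −q_cal = -279.6192 kJ
ΔH = -279.6192 / 0.04966 = -5631 kJ/mol

ΔH = -5630 kJ/mol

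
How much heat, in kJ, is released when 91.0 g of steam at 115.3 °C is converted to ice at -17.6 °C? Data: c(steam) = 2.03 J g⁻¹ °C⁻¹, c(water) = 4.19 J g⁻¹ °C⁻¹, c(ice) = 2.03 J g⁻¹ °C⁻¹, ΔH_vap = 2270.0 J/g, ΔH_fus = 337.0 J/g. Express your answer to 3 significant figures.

q = 281 kJ

q1 (cool steam 115.3→100 °C): 91.0 × 2.03 × 15.3 = 2826 J
q2 (condense at 100 °C): 91.0 × 2270.0 = 206570 J
q3 (cool water 100→0 °C): 91.0 × 4.19 × 100.0 = 38129 J
q4 (freeze at 0 °C): 91.0 × 337.0 = 30667 J
q5 (cool ice 0→-17.6 °C): 91.0 × 2.03 × 17.6 = 3251 J
Total: 2826 + 206570 + 38129 + 30667 + 3251 = 281443 J = 281 kJ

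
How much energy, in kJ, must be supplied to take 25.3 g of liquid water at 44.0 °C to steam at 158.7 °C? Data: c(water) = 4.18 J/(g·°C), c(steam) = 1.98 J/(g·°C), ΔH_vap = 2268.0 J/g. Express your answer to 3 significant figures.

q = 66.2 kJ

q1 (heat water 44.0→100.0 °C): 25.3 × 4.18 × 56.0 = 5922 J
q2 (vaporize at 100 °C): 25.3 × 2268.0 = 57380 J
q3 (heat steam 100.0→158.7 °C): 25.3 × 1.98 × 58.7 = 2941 J
Total: 5922 + 57380 + 2941 = 66243 J = 66.2 kJ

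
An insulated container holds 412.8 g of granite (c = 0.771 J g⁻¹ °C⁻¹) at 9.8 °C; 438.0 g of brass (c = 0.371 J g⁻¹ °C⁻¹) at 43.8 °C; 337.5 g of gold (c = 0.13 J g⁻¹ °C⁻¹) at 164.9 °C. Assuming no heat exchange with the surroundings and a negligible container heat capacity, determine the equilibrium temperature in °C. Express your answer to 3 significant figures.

T_f = 33.3 °C

Σ mᵢcᵢ(T − Tᵢ) = 0  ⇒  T = Σ mᵢcᵢTᵢ / Σ mᵢcᵢ
Σ mᵢcᵢ = 412.8×0.771 + 438.0×0.371 + 337.5×0.13 = 524.6418
Σ mᵢcᵢTᵢ = 318.2688×9.8 + 162.498×43.8 + 43.875×164.9 = 17471
T = 17471 / 524.6418 = 33.30 °C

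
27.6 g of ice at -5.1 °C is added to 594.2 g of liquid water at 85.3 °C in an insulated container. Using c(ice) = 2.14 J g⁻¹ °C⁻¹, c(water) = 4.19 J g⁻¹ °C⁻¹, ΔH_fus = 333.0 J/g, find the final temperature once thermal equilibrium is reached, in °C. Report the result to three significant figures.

T_f = 77.9 °C

Heat to bring ice to 0 °C and melt it: q₁ = 27.6×2.14×5.1 + 27.6×333.0 = 9492.0 J
Heat the water can supply cooling to 0 °C: 594.2×4.19×85.3 = 212371 J > q₁, so all ice melts.
Energy balance: 594.2×4.19×(85.3 − T) = 9492.0 + 27.6×4.19×(T − 0)
2489.698(85.3 − T) = 9492.0 + 115.644 T
212371 − 9492.0 = 2605.342 T
T = 202879.0 / 2605.342 = 77.87 °C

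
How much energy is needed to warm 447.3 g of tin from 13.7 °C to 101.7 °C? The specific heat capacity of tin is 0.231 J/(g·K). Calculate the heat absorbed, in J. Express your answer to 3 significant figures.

q = 9090 J

q = m c ΔT = 447.3 × 0.231 × (101.7 − 13.7)
q = 447.3 × 0.231 × 88.0 = 9093 J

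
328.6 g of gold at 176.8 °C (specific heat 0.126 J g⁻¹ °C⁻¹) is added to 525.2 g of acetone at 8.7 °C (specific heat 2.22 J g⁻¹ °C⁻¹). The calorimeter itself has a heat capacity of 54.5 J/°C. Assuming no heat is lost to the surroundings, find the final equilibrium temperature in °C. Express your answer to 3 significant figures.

Heat lost by gold = heat gained by acetone + calorimeter.
(328.6)(0.126)(176.8 − T) = [(525.2)(2.22) + 54.5](T − 8.7)
41.4036 (176.8 − T) = 1220.444 (T − 8.7)
7320.2 − 41.4036 T = 1220.444 T − 10618
17938.2 = 1261.8476 T
T = 14.22 °C

T_f = 14.2 °C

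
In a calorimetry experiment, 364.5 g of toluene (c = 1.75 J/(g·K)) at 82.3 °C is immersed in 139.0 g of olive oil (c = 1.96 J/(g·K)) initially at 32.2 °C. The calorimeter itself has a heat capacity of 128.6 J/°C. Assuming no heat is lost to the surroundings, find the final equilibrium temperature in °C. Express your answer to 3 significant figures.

Heat lost by toluene = heat gained by olive oil + calorimeter.
(364.5)(1.75)(82.3 − T) = [(139.0)(1.96) + 128.6](T − 32.2)
637.875 (82.3 − T) = 401.04 (T − 32.2)
52497 − 637.875 T = 401.04 T − 12913
65410 = 1038.915 T
T = 62.96 °C

T_f = 63.0 °C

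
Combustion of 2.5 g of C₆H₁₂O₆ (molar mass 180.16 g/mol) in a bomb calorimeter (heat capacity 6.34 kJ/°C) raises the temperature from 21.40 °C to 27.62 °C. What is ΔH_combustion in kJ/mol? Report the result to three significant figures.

ΔH = -2840 kJ/mol

ΔT = 27.62 − 21.40 = 6.22 °C
q_cal = C_cal × ΔT = 6.34 × 6.22 = 39.4348 kJ
n = 2.5 / 180.16 = 0.01388 mol
q_rxn = −q_cal = -39.4348 kJ
ΔH = -39.4348 / 0.01388 = -2841 kJ/mol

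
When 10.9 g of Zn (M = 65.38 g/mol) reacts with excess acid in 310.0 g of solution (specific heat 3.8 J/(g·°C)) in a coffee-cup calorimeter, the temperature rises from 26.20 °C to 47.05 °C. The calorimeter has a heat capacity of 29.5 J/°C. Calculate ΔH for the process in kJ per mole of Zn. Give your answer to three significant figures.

|ΔT| = |47.05 − 26.20| = 20.85 °C
|q_surr| = (310.0 × 3.8 + 29.5) × 20.85 = 1207.5 × 20.85 = 25180 J
n(Zn) = 10.9 / 65.38 = 0.1667 mol
Temperature rose, so q_rxn = −|q_surr| = -25.18 kJ
ΔH = q_rxn / n = -151.0 kJ/mol

ΔH = -151 kJ/mol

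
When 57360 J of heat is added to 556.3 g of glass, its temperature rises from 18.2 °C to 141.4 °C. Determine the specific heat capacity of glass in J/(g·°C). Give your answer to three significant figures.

c = q / (m ΔT) = 57360 / (556.3 × 123.2)
c = 57360 / 68536.16 = 0.837 J/(g·°C)

c = 0.837 J/(g·°C)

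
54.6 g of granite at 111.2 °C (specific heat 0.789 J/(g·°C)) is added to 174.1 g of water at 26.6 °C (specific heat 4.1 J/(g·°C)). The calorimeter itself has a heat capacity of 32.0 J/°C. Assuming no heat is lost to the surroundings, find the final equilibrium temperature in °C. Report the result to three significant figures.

Heat lost by granite = heat gained by water + calorimeter.
(54.6)(0.789)(111.2 − T) = [(174.1)(4.1) + 32.0](T − 26.6)
43.0794 (111.2 − T) = 745.81 (T − 26.6)
4790.4 − 43.0794 T = 745.81 T − 19839
24629.4 = 788.8894 T
T = 31.22 °C

T_f = 31.2 °C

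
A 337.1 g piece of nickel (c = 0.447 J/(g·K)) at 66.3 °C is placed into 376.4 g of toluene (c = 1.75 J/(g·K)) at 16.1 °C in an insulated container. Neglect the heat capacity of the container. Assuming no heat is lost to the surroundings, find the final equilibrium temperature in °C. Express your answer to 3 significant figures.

Heat lost by nickel = heat gained by toluene.
(337.1)(0.447)(66.3 − T) = (376.4)(1.75)(T − 16.1)
150.6837 (66.3 − T) = 658.7 (T − 16.1)
9990.3 − 150.6837 T = 658.7 T − 10605
20595.3 = 809.3837 T
T = 25.446 °C

T_f = 25.4 °C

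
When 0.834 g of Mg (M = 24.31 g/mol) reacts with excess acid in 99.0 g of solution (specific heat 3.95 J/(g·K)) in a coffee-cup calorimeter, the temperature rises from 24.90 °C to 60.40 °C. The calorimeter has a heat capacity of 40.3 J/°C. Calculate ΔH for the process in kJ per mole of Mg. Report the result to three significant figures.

ΔH = -446 kJ/mol

|ΔT| = |60.40 − 24.90| = 35.50 °C
|q_surr| = (99.0 × 3.95 + 40.3) × 35.50 = 431.35 × 35.50 = 15310 J
n(Mg) = 0.834 / 24.31 = 0.03431 mol
Temperature rose, so q_rxn = −|q_surr| = -15.31 kJ
ΔH = q_rxn / n = -446.2 kJ/mol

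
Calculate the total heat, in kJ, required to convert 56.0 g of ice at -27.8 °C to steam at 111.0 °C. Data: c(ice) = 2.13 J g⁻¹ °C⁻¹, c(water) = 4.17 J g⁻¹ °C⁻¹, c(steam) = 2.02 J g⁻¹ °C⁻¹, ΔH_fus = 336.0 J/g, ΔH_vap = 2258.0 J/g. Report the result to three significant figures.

q1 (heat ice -27.8→0.0 °C): 56.0 × 2.13 × 27.8 = 3316 J
q2 (melt at 0 °C): 56.0 × 336.0 = 18816 J
q3 (heat water 0.0→100.0 °C): 56.0 × 4.17 × 100.0 = 23352 J
q4 (vaporize at 100 °C): 56.0 × 2258.0 = 126448 J
q5 (heat steam 100.0→111.0 °C): 56.0 × 2.02 × 11.0 = 1244 J
Total: 3316 + 18816 + 23352 + 126448 + 1244 = 173176 J = 173 kJ

q = 173 kJ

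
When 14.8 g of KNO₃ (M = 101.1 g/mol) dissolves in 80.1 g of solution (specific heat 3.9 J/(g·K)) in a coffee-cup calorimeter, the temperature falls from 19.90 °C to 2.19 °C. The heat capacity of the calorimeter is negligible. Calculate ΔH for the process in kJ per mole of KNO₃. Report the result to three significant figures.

|ΔT| = |2.19 − 19.90| = 17.71 °C
|q_surr| = (80.1 × 3.9) × 17.71 = 312.39 × 17.71 = 5532 J
n(KNO₃) = 14.8 / 101.1 = 0.1464 mol
Temperature fell, so q_rxn = +|q_surr| = 5.532 kJ
ΔH = q_rxn / n = 37.79 kJ/mol

ΔH = 37.8 kJ/mol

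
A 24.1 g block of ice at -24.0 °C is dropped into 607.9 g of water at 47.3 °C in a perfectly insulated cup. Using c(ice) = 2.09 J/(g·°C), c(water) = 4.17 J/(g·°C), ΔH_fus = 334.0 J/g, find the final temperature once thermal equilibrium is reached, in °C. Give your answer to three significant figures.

T_f = 42.0 °C

Heat to bring ice to 0 °C and melt it: q₁ = 24.1×2.09×24.0 + 24.1×334.0 = 9258.3 J
Heat the water can supply cooling to 0 °C: 607.9×4.17×47.3 = 119903 J > q₁, so all ice melts.
Energy balance: 607.9×4.17×(47.3 − T) = 9258.3 + 24.1×4.17×(T − 0)
2534.943(47.3 − T) = 9258.3 + 100.497 T
119903 − 9258.3 = 2635.440 T
T = 110644.7 / 2635.440 = 41.98 °C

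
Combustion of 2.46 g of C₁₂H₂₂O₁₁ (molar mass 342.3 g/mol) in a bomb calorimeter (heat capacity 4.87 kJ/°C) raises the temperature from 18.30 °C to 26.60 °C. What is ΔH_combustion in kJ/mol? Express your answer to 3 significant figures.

ΔH = -5620 kJ/mol

ΔT = 26.60 − 18.30 = 8.30 °C
q_cal = C_cal × ΔT = 4.87 × 8.30 = 40.421 kJ
n = 2.46 / 342.3 = 0.007187 mol
q_rxn = −q_cal = -40.421 kJ
ΔH = -40.421 / 0.007187 = -5624 kJ/mol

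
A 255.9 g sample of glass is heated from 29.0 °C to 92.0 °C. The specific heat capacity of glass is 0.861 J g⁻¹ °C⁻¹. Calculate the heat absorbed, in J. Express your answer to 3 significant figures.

q = 13900 J

q = m c ΔT = 255.9 × 0.861 × (92.0 − 29.0)
q = 255.9 × 0.861 × 63.0 = 13880 J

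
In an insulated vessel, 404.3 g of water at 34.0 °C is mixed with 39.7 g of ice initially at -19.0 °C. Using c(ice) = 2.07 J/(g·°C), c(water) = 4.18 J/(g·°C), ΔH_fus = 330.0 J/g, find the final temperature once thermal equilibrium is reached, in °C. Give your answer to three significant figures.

T_f = 23.1 °C

Heat to bring ice to 0 °C and melt it: q₁ = 39.7×2.07×19.0 + 39.7×330.0 = 14662 J
Heat the water can supply cooling to 0 °C: 404.3×4.18×34.0 = 57459.1 J > q₁, so all ice melts.
Energy balance: 404.3×4.18×(34.0 − T) = 14662 + 39.7×4.18×(T − 0)
1689.974(34.0 − T) = 14662 + 165.946 T
57459.1 − 14662 = 1855.920 T
T = 42797.1 / 1855.920 = 23.06 °C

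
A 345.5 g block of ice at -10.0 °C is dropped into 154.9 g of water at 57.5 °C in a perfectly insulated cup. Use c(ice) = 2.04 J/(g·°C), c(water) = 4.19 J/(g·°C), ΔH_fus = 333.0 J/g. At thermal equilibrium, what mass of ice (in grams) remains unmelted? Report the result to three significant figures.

Heat to warm all ice to 0 °C: 345.5×2.04×10.0 = 7048.2 J
Heat released by water cooling to 0 °C: 154.9×4.19×57.5 = 37319 J
37319 J < 7048.2 + 345.5×333.0 = 122099.7 J, so not all ice melts; final T = 0 °C.
Heat left for melting: 37319 − 7048.2 = 30270.8 J
Mass melted = 30270.8 / 333.0 = 90.90 g
Ice remaining = 345.5 − 90.90 = 254.60 g

m_ice remaining = 255 g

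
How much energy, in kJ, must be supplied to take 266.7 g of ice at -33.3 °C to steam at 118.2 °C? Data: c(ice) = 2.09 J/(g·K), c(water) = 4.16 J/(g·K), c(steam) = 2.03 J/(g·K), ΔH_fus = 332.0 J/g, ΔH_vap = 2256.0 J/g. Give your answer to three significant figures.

q1 (heat ice -33.3→0.0 °C): 266.7 × 2.09 × 33.3 = 18562 J
q2 (melt at 0 °C): 266.7 × 332.0 = 88544 J
q3 (heat water 0.0→100.0 °C): 266.7 × 4.16 × 100.0 = 110947 J
q4 (vaporize at 100 °C): 266.7 × 2256.0 = 601675 J
q5 (heat steam 100.0→118.2 °C): 266.7 × 2.03 × 18.2 = 9853 J
Total: 18562 + 88544 + 110947 + 601675 + 9853 = 829581 J = 830 kJ

q = 830 kJ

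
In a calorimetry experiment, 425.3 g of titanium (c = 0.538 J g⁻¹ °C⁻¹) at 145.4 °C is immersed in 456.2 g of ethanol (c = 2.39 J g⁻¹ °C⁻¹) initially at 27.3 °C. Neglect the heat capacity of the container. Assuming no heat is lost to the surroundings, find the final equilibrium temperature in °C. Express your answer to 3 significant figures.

Heat lost by titanium = heat gained by ethanol.
(425.3)(0.538)(145.4 − T) = (456.2)(2.39)(T − 27.3)
228.8114 (145.4 − T) = 1090.318 (T − 27.3)
33269 − 228.8114 T = 1090.318 T − 29766
63035 = 1319.1294 T
T = 47.79 °C

T_f = 47.8 °C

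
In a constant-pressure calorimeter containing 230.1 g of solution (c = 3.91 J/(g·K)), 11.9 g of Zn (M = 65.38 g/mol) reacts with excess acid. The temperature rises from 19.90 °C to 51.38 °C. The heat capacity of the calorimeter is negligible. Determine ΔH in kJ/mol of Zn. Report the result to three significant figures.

ΔH = -156 kJ/mol

|ΔT| = |51.38 − 19.90| = 31.48 °C
|q_surr| = (230.1 × 3.91) × 31.48 = 899.691 × 31.48 = 28320 J
n(Zn) = 11.9 / 65.38 = 0.1820 mol
Temperature rose, so q_rxn = −|q_surr| = -28.32 kJ
ΔH = q_rxn / n = -155.6 kJ/mol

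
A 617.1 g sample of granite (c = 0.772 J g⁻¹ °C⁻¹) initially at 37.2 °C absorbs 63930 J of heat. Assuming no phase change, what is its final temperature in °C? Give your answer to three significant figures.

ΔT = q / (m c) = 63930 / (617.1 × 0.772) = 134.2 °C
T_f = 37.2 + 134.2 = 171.4 °C

T_f = 171 °C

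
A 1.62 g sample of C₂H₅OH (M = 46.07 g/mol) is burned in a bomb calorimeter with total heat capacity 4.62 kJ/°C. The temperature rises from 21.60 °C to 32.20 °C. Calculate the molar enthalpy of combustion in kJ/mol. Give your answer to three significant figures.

ΔT = 32.20 − 21.60 = 10.60 °C
q_cal = C_cal × ΔT = 4.62 × 10.60 = 48.972 kJ
n = 1.62 / 46.07 = 0.03516 mol
q_rxn = −q_cal = -48.972 kJ
ΔH = -48.972 / 0.03516 = -1393 kJ/mol

ΔH = -1390 kJ/mol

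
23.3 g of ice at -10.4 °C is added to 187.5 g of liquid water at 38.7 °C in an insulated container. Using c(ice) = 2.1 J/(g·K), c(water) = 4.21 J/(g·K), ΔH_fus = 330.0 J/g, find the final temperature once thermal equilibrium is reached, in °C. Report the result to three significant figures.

Heat to bring ice to 0 °C and melt it: q₁ = 23.3×2.1×10.4 + 23.3×330.0 = 8197.9 J
Heat the water can supply cooling to 0 °C: 187.5×4.21×38.7 = 30548.8 J > q₁, so all ice melts.
Energy balance: 187.5×4.21×(38.7 − T) = 8197.9 + 23.3×4.21×(T − 0)
789.375(38.7 − T) = 8197.9 + 98.093 T
30548.8 − 8197.9 = 887.468 T
T = 22350.9 / 887.468 = 25.19 °C

T_f = 25.2 °C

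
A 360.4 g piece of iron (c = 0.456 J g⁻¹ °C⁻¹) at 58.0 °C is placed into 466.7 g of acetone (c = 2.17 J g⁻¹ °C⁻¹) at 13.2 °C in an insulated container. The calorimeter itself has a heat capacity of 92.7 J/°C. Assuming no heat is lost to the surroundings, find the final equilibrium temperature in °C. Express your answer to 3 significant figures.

Heat lost by iron = heat gained by acetone + calorimeter.
(360.4)(0.456)(58.0 − T) = [(466.7)(2.17) + 92.7](T − 13.2)
164.3424 (58.0 − T) = 1105.439 (T − 13.2)
9531.9 − 164.3424 T = 1105.439 T − 14592
24123.9 = 1269.7814 T
T = 19.00 °C

T_f = 19.0 °C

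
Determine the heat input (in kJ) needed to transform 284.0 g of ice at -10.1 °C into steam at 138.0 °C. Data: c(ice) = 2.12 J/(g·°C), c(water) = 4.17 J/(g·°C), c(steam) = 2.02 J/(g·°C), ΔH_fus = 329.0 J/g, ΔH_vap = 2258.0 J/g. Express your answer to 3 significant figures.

q1 (heat ice -10.1→0.0 °C): 284.0 × 2.12 × 10.1 = 6081 J
q2 (melt at 0 °C): 284.0 × 329.0 = 93436 J
q3 (heat water 0.0→100.0 °C): 284.0 × 4.17 × 100.0 = 118428 J
q4 (vaporize at 100 °C): 284.0 × 2258.0 = 641272 J
q5 (heat steam 100.0→138.0 °C): 284.0 × 2.02 × 38.0 = 21800 J
Total: 6081 + 93436 + 118428 + 641272 + 21800 = 881017 J = 881 kJ

q = 881 kJ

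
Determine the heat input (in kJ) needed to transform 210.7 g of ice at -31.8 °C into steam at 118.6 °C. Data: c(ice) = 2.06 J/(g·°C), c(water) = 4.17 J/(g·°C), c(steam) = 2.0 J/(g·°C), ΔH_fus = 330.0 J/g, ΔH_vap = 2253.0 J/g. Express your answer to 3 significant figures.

q = 654 kJ

q1 (heat ice -31.8→0.0 °C): 210.7 × 2.06 × 31.8 = 13803 J
q2 (melt at 0 °C): 210.7 × 330.0 = 69531 J
q3 (heat water 0.0→100.0 °C): 210.7 × 4.17 × 100.0 = 87862 J
q4 (vaporize at 100 °C): 210.7 × 2253.0 = 474707 J
q5 (heat steam 100.0→118.6 °C): 210.7 × 2.0 × 18.6 = 7838 J
Total: 13803 + 69531 + 87862 + 474707 + 7838 = 653741 J = 654 kJ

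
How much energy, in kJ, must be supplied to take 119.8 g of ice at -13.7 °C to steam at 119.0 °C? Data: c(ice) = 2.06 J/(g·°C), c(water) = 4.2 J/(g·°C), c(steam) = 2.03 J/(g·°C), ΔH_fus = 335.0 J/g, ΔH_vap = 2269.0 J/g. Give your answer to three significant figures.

q1 (heat ice -13.7→0.0 °C): 119.8 × 2.06 × 13.7 = 3381 J
q2 (melt at 0 °C): 119.8 × 335.0 = 40133 J
q3 (heat water 0.0→100.0 °C): 119.8 × 4.2 × 100.0 = 50316 J
q4 (vaporize at 100 °C): 119.8 × 2269.0 = 271826 J
q5 (heat steam 100.0→119.0 °C): 119.8 × 2.03 × 19.0 = 4621 J
Total: 3381 + 40133 + 50316 + 271826 + 4621 = 370277 J = 370 kJ

q = 370 kJ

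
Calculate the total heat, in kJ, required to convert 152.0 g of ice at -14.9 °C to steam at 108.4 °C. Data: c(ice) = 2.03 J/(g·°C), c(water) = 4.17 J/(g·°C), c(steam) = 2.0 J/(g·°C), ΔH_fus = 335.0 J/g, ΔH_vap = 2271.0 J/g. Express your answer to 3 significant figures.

q = 467 kJ

q1 (heat ice -14.9→0.0 °C): 152.0 × 2.03 × 14.9 = 4598 J
q2 (melt at 0 °C): 152.0 × 335.0 = 50920 J
q3 (heat water 0.0→100.0 °C): 152.0 × 4.17 × 100.0 = 63384 J
q4 (vaporize at 100 °C): 152.0 × 2271.0 = 345192 J
q5 (heat steam 100.0→108.4 °C): 152.0 × 2.0 × 8.4 = 2554 J
Total: 4598 + 50920 + 63384 + 345192 + 2554 = 466648 J = 467 kJ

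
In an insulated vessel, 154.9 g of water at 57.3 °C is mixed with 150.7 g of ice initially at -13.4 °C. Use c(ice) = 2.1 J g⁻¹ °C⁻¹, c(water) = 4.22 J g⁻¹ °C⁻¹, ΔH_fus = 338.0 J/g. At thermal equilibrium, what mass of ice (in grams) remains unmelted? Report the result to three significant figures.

Heat to warm all ice to 0 °C: 150.7×2.1×13.4 = 4240.7 J
Heat released by water cooling to 0 °C: 154.9×4.22×57.3 = 37456 J
37456 J < 4240.7 + 150.7×338.0 = 55177.3 J, so not all ice melts; final T = 0 °C.
Heat left for melting: 37456 − 4240.7 = 33215.3 J
Mass melted = 33215.3 / 338.0 = 98.27 g
Ice remaining = 150.7 − 98.27 = 52.43 g

m_ice remaining = 52.4 g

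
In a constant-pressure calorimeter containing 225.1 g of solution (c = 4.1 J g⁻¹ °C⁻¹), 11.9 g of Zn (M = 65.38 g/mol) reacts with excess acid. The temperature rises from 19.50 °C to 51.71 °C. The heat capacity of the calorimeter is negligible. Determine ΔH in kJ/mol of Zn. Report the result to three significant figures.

|ΔT| = |51.71 − 19.50| = 32.21 °C
|q_surr| = (225.1 × 4.1) × 32.21 = 922.91 × 32.21 = 29730 J
n(Zn) = 11.9 / 65.38 = 0.1820 mol
Temperature rose, so q_rxn = −|q_surr| = -29.73 kJ
ΔH = q_rxn / n = -163.4 kJ/mol

ΔH = -163 kJ/mol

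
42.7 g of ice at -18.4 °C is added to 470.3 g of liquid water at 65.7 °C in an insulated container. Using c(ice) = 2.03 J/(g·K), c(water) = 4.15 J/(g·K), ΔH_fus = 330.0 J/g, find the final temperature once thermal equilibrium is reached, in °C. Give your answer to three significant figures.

Heat to bring ice to 0 °C and melt it: q₁ = 42.7×2.03×18.4 + 42.7×330.0 = 15686 J
Heat the water can supply cooling to 0 °C: 470.3×4.15×65.7 = 128230 J > q₁, so all ice melts.
Energy balance: 470.3×4.15×(65.7 − T) = 15686 + 42.7×4.15×(T − 0)
1951.745(65.7 − T) = 15686 + 177.205 T
128230 − 15686 = 2128.950 T
T = 112544 / 2128.950 = 52.86 °C

T_f = 52.9 °C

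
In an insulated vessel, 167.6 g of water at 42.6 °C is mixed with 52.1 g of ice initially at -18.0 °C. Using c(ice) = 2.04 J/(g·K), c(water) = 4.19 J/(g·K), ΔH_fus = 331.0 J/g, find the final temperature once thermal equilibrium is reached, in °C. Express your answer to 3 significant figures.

Heat to bring ice to 0 °C and melt it: q₁ = 52.1×2.04×18.0 + 52.1×331.0 = 19158 J
Heat the water can supply cooling to 0 °C: 167.6×4.19×42.6 = 29915.6 J > q₁, so all ice melts.
Energy balance: 167.6×4.19×(42.6 − T) = 19158 + 52.1×4.19×(T − 0)
702.244(42.6 − T) = 19158 + 218.299 T
29915.6 − 19158 = 920.543 T
T = 10757.6 / 920.543 = 11.69 °C

T_f = 11.7 °C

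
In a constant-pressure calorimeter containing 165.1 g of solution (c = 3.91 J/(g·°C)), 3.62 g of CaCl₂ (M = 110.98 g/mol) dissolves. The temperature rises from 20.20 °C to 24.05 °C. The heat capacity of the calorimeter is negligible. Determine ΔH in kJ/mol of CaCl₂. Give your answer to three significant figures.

ΔH = -76.2 kJ/mol

|ΔT| = |24.05 − 20.20| = 3.85 °C
|q_surr| = (165.1 × 3.91) × 3.85 = 645.541 × 3.85 = 2485 J
n(CaCl₂) = 3.62 / 110.98 = 0.03262 mol
Temperature rose, so q_rxn = −|q_surr| = -2.485 kJ
ΔH = q_rxn / n = -76.18 kJ/mol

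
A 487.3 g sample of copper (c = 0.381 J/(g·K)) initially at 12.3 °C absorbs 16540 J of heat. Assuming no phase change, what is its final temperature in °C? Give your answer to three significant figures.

ΔT = q / (m c) = 16540 / (487.3 × 0.381) = 89.09 °C
T_f = 12.3 + 89.09 = 101.39 °C

T_f = 101 °C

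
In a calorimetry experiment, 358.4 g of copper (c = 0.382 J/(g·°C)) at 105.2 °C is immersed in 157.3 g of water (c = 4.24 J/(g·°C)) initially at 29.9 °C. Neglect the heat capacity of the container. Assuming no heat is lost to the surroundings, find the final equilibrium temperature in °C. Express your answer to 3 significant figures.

T_f = 42.7 °C

Heat lost by copper = heat gained by water.
(358.4)(0.382)(105.2 − T) = (157.3)(4.24)(T − 29.9)
136.9088 (105.2 − T) = 666.952 (T − 29.9)
14403 − 136.9088 T = 666.952 T − 19942
34345 = 803.8608 T
T = 42.73 °C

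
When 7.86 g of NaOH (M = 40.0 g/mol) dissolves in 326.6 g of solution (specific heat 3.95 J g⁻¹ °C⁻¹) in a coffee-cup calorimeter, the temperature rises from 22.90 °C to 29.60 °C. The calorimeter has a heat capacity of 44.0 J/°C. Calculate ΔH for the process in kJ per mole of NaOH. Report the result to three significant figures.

ΔH = -45.5 kJ/mol

|ΔT| = |29.60 − 22.90| = 6.70 °C
|q_surr| = (326.6 × 3.95 + 44.0) × 6.70 = 1334.07 × 6.70 = 8938 J
n(NaOH) = 7.86 / 40.0 = 0.1965 mol
Temperature rose, so q_rxn = −|q_surr| = -8.938 kJ
ΔH = q_rxn / n = -45.49 kJ/mol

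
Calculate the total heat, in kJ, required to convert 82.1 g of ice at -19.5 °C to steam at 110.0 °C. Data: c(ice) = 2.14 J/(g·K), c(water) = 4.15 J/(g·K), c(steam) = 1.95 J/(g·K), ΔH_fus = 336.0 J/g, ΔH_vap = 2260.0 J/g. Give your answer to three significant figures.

q = 252 kJ

q1 (heat ice -19.5→0.0 °C): 82.1 × 2.14 × 19.5 = 3426 J
q2 (melt at 0 °C): 82.1 × 336.0 = 27586 J
q3 (heat water 0.0→100.0 °C): 82.1 × 4.15 × 100.0 = 34072 J
q4 (vaporize at 100 °C): 82.1 × 2260.0 = 185546 J
q5 (heat steam 100.0→110.0 °C): 82.1 × 1.95 × 10.0 = 1601 J
Total: 3426 + 27586 + 34072 + 185546 + 1601 = 252231 J = 252 kJ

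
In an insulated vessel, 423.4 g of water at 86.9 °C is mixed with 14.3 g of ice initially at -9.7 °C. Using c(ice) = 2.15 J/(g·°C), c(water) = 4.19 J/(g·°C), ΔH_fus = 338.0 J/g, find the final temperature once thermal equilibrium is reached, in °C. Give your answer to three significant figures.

T_f = 81.3 °C

Heat to bring ice to 0 °C and melt it: q₁ = 14.3×2.15×9.7 + 14.3×338.0 = 5131.6 J
Heat the water can supply cooling to 0 °C: 423.4×4.19×86.9 = 154165 J > q₁, so all ice melts.
Energy balance: 423.4×4.19×(86.9 − T) = 5131.6 + 14.3×4.19×(T − 0)
1774.046(86.9 − T) = 5131.6 + 59.917 T
154165 − 5131.6 = 1833.963 T
T = 149033.4 / 1833.963 = 81.26 °C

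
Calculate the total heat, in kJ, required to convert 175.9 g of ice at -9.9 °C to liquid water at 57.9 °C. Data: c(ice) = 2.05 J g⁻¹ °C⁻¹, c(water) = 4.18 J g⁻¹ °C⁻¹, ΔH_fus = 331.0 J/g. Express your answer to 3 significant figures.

q = 104 kJ

q1 (heat ice -9.9→0.0 °C): 175.9 × 2.05 × 9.9 = 3570 J
q2 (melt at 0 °C): 175.9 × 331.0 = 58223 J
q3 (heat water 0.0→57.9 °C): 175.9 × 4.18 × 57.9 = 42572 J
Total: 3570 + 58223 + 42572 = 104365 J = 104 kJ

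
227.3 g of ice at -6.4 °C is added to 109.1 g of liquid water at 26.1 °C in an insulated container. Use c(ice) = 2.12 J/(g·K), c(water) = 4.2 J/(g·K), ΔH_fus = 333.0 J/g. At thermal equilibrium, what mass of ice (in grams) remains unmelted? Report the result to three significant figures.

Heat to warm all ice to 0 °C: 227.3×2.12×6.4 = 3084.0 J
Heat released by water cooling to 0 °C: 109.1×4.2×26.1 = 11960 J
11960 J < 3084.0 + 227.3×333.0 = 78774.9 J, so not all ice melts; final T = 0 °C.
Heat left for melting: 11960 − 3084.0 = 8876.0 J
Mass melted = 8876.0 / 333.0 = 26.65 g
Ice remaining = 227.3 − 26.65 = 200.65 g

m_ice remaining = 201 g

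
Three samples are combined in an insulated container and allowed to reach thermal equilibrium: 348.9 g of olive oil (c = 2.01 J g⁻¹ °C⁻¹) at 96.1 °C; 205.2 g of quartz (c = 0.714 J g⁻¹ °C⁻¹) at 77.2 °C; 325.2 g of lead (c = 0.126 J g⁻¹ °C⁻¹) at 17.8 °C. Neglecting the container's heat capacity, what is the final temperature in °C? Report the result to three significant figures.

T_f = 89.4 °C

Σ mᵢcᵢ(T − Tᵢ) = 0  ⇒  T = Σ mᵢcᵢTᵢ / Σ mᵢcᵢ
Σ mᵢcᵢ = 348.9×2.01 + 205.2×0.714 + 325.2×0.126 = 888.7770
Σ mᵢcᵢTᵢ = 701.289×96.1 + 146.5128×77.2 + 40.9752×17.8 = 79434
T = 79434 / 888.7770 = 89.37 °C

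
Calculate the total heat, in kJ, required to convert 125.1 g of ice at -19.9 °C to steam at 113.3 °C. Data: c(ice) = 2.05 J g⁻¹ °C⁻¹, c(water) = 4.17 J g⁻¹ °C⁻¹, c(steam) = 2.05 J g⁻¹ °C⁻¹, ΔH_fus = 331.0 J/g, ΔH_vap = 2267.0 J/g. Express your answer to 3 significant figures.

q = 386 kJ

q1 (heat ice -19.9→0.0 °C): 125.1 × 2.05 × 19.9 = 5103 J
q2 (melt at 0 °C): 125.1 × 331.0 = 41408 J
q3 (heat water 0.0→100.0 °C): 125.1 × 4.17 × 100.0 = 52167 J
q4 (vaporize at 100 °C): 125.1 × 2267.0 = 283602 J
q5 (heat steam 100.0→113.3 °C): 125.1 × 2.05 × 13.3 = 3411 J
Total: 5103 + 41408 + 52167 + 283602 + 3411 = 385691 J = 386 kJ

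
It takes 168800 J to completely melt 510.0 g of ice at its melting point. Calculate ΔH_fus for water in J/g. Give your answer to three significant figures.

ΔH_fus = q / m = 168800 / 510.0 = 331 J/g

ΔH_fus = 331 J/g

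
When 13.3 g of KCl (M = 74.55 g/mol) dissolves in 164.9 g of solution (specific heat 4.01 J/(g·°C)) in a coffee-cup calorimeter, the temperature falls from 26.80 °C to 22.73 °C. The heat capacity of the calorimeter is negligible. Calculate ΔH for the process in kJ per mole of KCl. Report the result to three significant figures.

|ΔT| = |22.73 − 26.80| = 4.07 °C
|q_surr| = (164.9 × 4.01) × 4.07 = 661.249 × 4.07 = 2691 J
n(KCl) = 13.3 / 74.55 = 0.1784 mol
Temperature fell, so q_rxn = +|q_surr| = 2.691 kJ
ΔH = q_rxn / n = 15.08 kJ/mol

ΔH = 15.1 kJ/mol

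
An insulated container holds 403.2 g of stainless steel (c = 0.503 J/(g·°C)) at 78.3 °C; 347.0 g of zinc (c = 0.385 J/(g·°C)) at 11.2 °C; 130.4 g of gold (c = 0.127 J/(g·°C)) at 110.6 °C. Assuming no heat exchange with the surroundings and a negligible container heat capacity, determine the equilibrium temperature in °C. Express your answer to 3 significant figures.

Σ mᵢcᵢ(T − Tᵢ) = 0  ⇒  T = Σ mᵢcᵢTᵢ / Σ mᵢcᵢ
Σ mᵢcᵢ = 403.2×0.503 + 347.0×0.385 + 130.4×0.127 = 352.9654
Σ mᵢcᵢTᵢ = 202.8096×78.3 + 133.595×11.2 + 16.5608×110.6 = 19208
T = 19208 / 352.9654 = 54.42 °C

T_f = 54.4 °C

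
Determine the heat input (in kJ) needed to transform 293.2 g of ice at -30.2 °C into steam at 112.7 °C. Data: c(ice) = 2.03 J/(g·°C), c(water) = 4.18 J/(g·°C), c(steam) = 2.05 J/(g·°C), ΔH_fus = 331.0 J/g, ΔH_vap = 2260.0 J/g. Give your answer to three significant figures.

q1 (heat ice -30.2→0.0 °C): 293.2 × 2.03 × 30.2 = 17975 J
q2 (melt at 0 °C): 293.2 × 331.0 = 97049 J
q3 (heat water 0.0→100.0 °C): 293.2 × 4.18 × 100.0 = 122558 J
q4 (vaporize at 100 °C): 293.2 × 2260.0 = 662632 J
q5 (heat steam 100.0→112.7 °C): 293.2 × 2.05 × 12.7 = 7633 J
Total: 17975 + 97049 + 122558 + 662632 + 7633 = 907847 J = 908 kJ

q = 908 kJ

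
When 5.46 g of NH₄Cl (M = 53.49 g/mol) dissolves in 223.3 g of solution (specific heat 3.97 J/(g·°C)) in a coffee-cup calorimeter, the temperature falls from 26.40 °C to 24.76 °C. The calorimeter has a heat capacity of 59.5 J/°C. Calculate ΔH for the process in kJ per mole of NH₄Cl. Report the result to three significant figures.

ΔH = 15.2 kJ/mol

|ΔT| = |24.76 − 26.40| = 1.64 °C
|q_surr| = (223.3 × 3.97 + 59.5) × 1.64 = 946.001 × 1.64 = 1551 J
n(NH₄Cl) = 5.46 / 53.49 = 0.1021 mol
Temperature fell, so q_rxn = +|q_surr| = 1.551 kJ
ΔH = q_rxn / n = 15.19 kJ/mol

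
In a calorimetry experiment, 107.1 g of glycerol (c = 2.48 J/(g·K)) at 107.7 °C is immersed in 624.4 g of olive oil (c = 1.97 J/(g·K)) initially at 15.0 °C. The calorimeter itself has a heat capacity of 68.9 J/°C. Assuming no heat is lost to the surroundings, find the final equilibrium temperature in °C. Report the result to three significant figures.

Heat lost by glycerol = heat gained by olive oil + calorimeter.
(107.1)(2.48)(107.7 − T) = [(624.4)(1.97) + 68.9](T − 15.0)
265.608 (107.7 − T) = 1298.968 (T − 15.0)
28606 − 265.608 T = 1298.968 T − 19485
48091 = 1564.576 T
T = 30.74 °C

T_f = 30.7 °C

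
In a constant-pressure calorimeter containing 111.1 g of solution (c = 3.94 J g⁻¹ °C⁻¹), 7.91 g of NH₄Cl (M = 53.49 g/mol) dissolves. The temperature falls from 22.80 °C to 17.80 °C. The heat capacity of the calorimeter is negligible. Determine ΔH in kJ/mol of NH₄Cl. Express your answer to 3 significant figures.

ΔH = 14.8 kJ/mol

|ΔT| = |17.80 − 22.80| = 5.00 °C
|q_surr| = (111.1 × 3.94) × 5.00 = 437.734 × 5.00 = 2189 J
n(NH₄Cl) = 7.91 / 53.49 = 0.1479 mol
Temperature fell, so q_rxn = +|q_surr| = 2.189 kJ
ΔH = q_rxn / n = 14.80 kJ/mol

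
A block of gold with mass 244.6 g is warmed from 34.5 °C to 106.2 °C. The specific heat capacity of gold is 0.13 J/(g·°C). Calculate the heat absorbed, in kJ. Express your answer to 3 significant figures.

q = m c ΔT = 244.6 × 0.13 × (106.2 − 34.5)
q = 244.6 × 0.13 × 71.7 = 2280 J = 2.28 kJ

q = 2.28 kJ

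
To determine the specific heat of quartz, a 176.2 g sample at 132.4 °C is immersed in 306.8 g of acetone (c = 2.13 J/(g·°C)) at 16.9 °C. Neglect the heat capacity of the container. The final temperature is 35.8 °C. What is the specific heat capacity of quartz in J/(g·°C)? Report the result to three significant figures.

q_gained = (306.8 × 2.13) × (35.8 − 16.9) = 12350 J
q_lost = 176.2 × c × (132.4 − 35.8) = 17020.92 c
Set equal: c = 12350 / 17020.92 = 0.726 J/(g·°C)

c = 0.726 J/(g·°C)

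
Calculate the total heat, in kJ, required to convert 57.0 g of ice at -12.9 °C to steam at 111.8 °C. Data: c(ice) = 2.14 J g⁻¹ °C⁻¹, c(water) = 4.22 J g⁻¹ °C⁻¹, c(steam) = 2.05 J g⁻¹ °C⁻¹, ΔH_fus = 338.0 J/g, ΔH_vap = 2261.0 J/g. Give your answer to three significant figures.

q1 (heat ice -12.9→0.0 °C): 57.0 × 2.14 × 12.9 = 1574 J
q2 (melt at 0 °C): 57.0 × 338.0 = 19266 J
q3 (heat water 0.0→100.0 °C): 57.0 × 4.22 × 100.0 = 24054 J
q4 (vaporize at 100 °C): 57.0 × 2261.0 = 128877 J
q5 (heat steam 100.0→111.8 °C): 57.0 × 2.05 × 11.8 = 1379 J
Total: 1574 + 19266 + 24054 + 128877 + 1379 = 175150 J = 175 kJ

q = 175 kJ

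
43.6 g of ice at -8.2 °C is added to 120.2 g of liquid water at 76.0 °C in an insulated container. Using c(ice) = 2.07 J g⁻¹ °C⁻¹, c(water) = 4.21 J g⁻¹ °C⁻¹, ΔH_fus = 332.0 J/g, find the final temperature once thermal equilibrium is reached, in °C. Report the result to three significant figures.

T_f = 33.7 °C

Heat to bring ice to 0 °C and melt it: q₁ = 43.6×2.07×8.2 + 43.6×332.0 = 15215 J
Heat the water can supply cooling to 0 °C: 120.2×4.21×76.0 = 38459.2 J > q₁, so all ice melts.
Energy balance: 120.2×4.21×(76.0 − T) = 15215 + 43.6×4.21×(T − 0)
506.042(76.0 − T) = 15215 + 183.556 T
38459.2 − 15215 = 689.598 T
T = 23244.2 / 689.598 = 33.71 °C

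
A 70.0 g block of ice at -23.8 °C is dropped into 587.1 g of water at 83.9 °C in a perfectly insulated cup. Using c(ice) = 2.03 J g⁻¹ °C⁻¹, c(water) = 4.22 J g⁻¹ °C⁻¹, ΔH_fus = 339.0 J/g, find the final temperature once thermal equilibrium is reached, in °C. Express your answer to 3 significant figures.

T_f = 65.2 °C

Heat to bring ice to 0 °C and melt it: q₁ = 70.0×2.03×23.8 + 70.0×339.0 = 27112 J
Heat the water can supply cooling to 0 °C: 587.1×4.22×83.9 = 207867 J > q₁, so all ice melts.
Energy balance: 587.1×4.22×(83.9 − T) = 27112 + 70.0×4.22×(T − 0)
2477.562(83.9 − T) = 27112 + 295.4 T
207867 − 27112 = 2772.962 T
T = 180755 / 2772.962 = 65.18 °C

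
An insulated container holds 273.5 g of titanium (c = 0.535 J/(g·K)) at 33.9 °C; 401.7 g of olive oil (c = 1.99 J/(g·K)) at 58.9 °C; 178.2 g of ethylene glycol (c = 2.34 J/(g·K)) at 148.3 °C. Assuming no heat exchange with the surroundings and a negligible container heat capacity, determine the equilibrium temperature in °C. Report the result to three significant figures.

Σ mᵢcᵢ(T − Tᵢ) = 0  ⇒  T = Σ mᵢcᵢTᵢ / Σ mᵢcᵢ
Σ mᵢcᵢ = 273.5×0.535 + 401.7×1.99 + 178.2×2.34 = 1362.6935
Σ mᵢcᵢTᵢ = 146.3225×33.9 + 799.383×58.9 + 416.988×148.3 = 113880
T = 113880 / 1362.6935 = 83.57 °C

T_f = 83.6 °C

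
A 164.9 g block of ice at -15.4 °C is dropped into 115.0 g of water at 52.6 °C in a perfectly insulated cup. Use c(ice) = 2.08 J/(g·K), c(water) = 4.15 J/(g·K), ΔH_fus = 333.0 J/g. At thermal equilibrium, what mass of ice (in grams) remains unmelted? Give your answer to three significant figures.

Heat to warm all ice to 0 °C: 164.9×2.08×15.4 = 5282.1 J
Heat released by water cooling to 0 °C: 115.0×4.15×52.6 = 25103 J
25103 J < 5282.1 + 164.9×333.0 = 60193.8 J, so not all ice melts; final T = 0 °C.
Heat left for melting: 25103 − 5282.1 = 19820.9 J
Mass melted = 19820.9 / 333.0 = 59.52 g
Ice remaining = 164.9 − 59.52 = 105.38 g

m_ice remaining = 105 g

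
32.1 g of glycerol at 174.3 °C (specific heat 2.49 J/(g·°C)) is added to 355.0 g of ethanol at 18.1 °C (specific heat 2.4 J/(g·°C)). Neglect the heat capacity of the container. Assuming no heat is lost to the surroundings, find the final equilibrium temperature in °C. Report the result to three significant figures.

T_f = 31.5 °C

Heat lost by glycerol = heat gained by ethanol.
(32.1)(2.49)(174.3 − T) = (355.0)(2.4)(T − 18.1)
79.929 (174.3 − T) = 852 (T − 18.1)
13932 − 79.929 T = 852 T − 15421
29353 = 931.929 T
T = 31.50 °C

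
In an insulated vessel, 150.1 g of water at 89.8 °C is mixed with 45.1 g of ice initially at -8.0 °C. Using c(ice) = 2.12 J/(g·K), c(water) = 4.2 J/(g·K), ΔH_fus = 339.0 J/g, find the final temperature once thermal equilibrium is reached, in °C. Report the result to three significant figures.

Heat to bring ice to 0 °C and melt it: q₁ = 45.1×2.12×8.0 + 45.1×339.0 = 16054 J
Heat the water can supply cooling to 0 °C: 150.1×4.2×89.8 = 56611.7 J > q₁, so all ice melts.
Energy balance: 150.1×4.2×(89.8 − T) = 16054 + 45.1×4.2×(T − 0)
630.42(89.8 − T) = 16054 + 189.42 T
56611.7 − 16054 = 819.84 T
T = 40557.7 / 819.84 = 49.47 °C

T_f = 49.5 °C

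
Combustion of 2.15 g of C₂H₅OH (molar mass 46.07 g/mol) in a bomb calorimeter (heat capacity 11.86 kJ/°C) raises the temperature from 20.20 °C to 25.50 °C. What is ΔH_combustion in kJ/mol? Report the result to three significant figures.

ΔT = 25.50 − 20.20 = 5.30 °C
q_cal = C_cal × ΔT = 11.86 × 5.30 = 62.858 kJ
n = 2.15 / 46.07 = 0.04667 mol
q_rxn = −q_cal = -62.858 kJ
ΔH = -62.858 / 0.04667 = -1347 kJ/mol

ΔH = -1350 kJ/mol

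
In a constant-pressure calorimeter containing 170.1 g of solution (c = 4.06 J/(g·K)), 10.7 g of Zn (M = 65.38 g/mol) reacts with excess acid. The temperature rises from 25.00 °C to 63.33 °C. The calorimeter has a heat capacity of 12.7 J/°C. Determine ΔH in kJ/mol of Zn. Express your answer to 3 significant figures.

ΔH = -165 kJ/mol

|ΔT| = |63.33 − 25.00| = 38.33 °C
|q_surr| = (170.1 × 4.06 + 12.7) × 38.33 = 703.306 × 38.33 = 26960 J
n(Zn) = 10.7 / 65.38 = 0.1637 mol
Temperature rose, so q_rxn = −|q_surr| = -26.96 kJ
ΔH = q_rxn / n = -164.7 kJ/mol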